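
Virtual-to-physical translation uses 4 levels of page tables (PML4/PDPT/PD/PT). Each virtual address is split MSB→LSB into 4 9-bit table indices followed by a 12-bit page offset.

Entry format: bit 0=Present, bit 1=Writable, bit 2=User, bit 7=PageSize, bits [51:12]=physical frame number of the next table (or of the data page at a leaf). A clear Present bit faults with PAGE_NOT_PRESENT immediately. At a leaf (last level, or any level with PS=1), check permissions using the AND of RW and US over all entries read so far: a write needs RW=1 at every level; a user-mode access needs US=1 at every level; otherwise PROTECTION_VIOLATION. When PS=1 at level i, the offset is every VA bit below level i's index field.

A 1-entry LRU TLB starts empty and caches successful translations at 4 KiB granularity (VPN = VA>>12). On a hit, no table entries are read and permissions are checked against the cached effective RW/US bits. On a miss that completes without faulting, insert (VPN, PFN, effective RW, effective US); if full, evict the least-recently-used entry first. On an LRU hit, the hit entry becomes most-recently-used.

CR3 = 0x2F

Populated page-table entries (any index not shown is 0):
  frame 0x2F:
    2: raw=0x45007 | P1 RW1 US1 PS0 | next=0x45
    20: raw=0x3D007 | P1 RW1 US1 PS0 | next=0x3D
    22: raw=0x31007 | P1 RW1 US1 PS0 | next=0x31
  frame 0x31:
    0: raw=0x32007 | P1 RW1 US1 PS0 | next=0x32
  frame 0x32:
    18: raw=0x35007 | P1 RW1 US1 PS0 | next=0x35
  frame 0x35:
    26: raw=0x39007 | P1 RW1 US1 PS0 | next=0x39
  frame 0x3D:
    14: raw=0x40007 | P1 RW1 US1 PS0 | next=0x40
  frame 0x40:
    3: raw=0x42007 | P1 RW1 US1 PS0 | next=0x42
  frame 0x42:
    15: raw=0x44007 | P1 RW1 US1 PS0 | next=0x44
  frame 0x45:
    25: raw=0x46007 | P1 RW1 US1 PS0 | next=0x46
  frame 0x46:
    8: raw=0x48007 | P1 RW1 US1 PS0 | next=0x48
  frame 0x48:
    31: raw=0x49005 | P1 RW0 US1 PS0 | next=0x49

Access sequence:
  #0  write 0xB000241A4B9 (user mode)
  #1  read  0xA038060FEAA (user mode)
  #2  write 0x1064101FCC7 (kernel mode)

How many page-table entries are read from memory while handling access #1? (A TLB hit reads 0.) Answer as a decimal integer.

Trace:
#0 VA=0xB000241A4B9 (w,user):
  [0] read 0x2F idx=22: raw=0x31007 flags P=1 W=1 U=1 S=0
  [1] read 0x31 idx=0: raw=0x32007 flags P=1 W=1 U=1 S=0
  [2] read 0x32 idx=18: raw=0x35007 flags P=1 W=1 U=1 S=0
  [3] read 0x35 idx=26: raw=0x39007 flags P=1 W=1 U=1 S=0
  ⇒ phys 0x394B9  [4 reads]
#1 VA=0xA038060FEAA (r,user):
  [0] read 0x2F idx=20: raw=0x3D007 flags P=1 W=1 U=1 S=0
  [1] read 0x3D idx=14: raw=0x40007 flags P=1 W=1 U=1 S=0
  [2] read 0x40 idx=3: raw=0x42007 flags P=1 W=1 U=1 S=0
  [3] read 0x42 idx=15: raw=0x44007 flags P=1 W=1 U=1 S=0
  ⇒ phys 0x44EAA  [4 reads]
#2 VA=0x1064101FCC7 (w,kernel):
  [0] read 0x2F idx=2: raw=0x45007 flags P=1 W=1 U=1 S=0
  [1] read 0x45 idx=25: raw=0x46007 flags P=1 W=1 U=1 S=0
  [2] read 0x46 idx=8: raw=0x48007 flags P=1 W=1 U=1 S=0
  [3] read 0x48 idx=31: raw=0x49005 flags P=1 W=0 U=1 S=0
  ✗ PROTECTION_VIOLATION  [4 reads]

Entries read for #1: 4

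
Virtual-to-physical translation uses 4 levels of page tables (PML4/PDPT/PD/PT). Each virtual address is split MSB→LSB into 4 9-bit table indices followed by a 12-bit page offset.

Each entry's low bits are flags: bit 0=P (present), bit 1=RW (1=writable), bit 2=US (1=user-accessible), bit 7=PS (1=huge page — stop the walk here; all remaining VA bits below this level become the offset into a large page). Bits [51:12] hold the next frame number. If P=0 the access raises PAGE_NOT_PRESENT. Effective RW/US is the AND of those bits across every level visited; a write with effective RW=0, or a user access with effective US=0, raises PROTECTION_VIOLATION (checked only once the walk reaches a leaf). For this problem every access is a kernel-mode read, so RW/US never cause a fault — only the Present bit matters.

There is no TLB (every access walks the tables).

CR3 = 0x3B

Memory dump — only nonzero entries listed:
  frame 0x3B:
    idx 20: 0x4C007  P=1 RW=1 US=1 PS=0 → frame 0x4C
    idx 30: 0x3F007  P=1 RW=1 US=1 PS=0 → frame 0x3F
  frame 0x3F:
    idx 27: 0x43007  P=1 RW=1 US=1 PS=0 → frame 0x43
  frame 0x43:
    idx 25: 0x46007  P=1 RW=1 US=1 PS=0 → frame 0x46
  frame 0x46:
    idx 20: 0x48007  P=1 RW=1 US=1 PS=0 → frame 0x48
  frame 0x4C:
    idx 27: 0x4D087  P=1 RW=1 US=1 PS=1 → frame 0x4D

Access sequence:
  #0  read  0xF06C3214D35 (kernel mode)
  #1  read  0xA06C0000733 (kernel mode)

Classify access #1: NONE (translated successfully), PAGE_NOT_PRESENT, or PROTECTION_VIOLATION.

Walk each access:
#0 VA=0xF06C3214D35 (r,kernel):
  L0 @0x3B[30] → 0x3F007  P=1,RW=1,US=1,PS=0
  L1 @0x3F[27] → 0x43007  P=1,RW=1,US=1,PS=0
  L2 @0x43[25] → 0x46007  P=1,RW=1,US=1,PS=0
  L3 @0x46[20] → 0x48007  P=1,RW=1,US=1,PS=0
  ✓ 0x48D35  — 4 lookups
#1 VA=0xA06C0000733 (r,kernel):
  L0 @0x3B[20] → 0x4C007  P=1,RW=1,US=1,PS=0
  L1 @0x4C[27] → 0x4D087  P=1,RW=1,US=1,PS=1
  ✓ 0x4D733 (huge @L1)  — 2 lookups

Access #1 fault: NONE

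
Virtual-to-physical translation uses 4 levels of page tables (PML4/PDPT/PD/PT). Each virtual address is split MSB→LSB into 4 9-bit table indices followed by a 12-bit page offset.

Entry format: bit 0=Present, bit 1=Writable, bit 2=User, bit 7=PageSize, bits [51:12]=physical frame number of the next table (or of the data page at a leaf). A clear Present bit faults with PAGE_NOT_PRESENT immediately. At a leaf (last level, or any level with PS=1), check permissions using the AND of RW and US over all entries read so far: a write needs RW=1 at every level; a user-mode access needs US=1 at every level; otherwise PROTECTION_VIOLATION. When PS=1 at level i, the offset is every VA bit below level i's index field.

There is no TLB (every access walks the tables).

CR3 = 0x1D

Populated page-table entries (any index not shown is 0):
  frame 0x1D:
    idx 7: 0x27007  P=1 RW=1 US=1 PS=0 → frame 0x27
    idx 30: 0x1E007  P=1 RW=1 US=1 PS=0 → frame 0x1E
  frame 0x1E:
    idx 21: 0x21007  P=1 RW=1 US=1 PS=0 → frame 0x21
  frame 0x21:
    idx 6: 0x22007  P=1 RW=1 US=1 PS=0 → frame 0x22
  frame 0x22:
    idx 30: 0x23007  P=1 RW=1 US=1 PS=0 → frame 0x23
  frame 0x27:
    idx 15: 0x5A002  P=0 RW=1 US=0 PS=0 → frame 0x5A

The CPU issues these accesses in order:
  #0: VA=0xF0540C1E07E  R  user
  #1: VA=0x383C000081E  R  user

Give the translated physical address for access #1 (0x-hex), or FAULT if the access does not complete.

Walk each access:
#0 VA=0xF0540C1E07E (r,user):
  [0] read 0x1D idx=30: raw=0x1E007 flags P=1 W=1 U=1 S=0
  [1] read 0x1E idx=21: raw=0x21007 flags P=1 W=1 U=1 S=0
  [2] read 0x21 idx=6: raw=0x22007 flags P=1 W=1 U=1 S=0
  [3] read 0x22 idx=30: raw=0x23007 flags P=1 W=1 U=1 S=0
  ⇒ phys 0x2307E  [4 reads]
#1 VA=0x383C000081E (r,user):
  [0] read 0x1D idx=7: raw=0x27007 flags P=1 W=1 U=1 S=0
  [1] read 0x27 idx=15: raw=0x5A002 flags P=0 W=1 U=0 S=0
  ✗ PAGE_NOT_PRESENT  [2 reads]

Access #1 PA: FAULT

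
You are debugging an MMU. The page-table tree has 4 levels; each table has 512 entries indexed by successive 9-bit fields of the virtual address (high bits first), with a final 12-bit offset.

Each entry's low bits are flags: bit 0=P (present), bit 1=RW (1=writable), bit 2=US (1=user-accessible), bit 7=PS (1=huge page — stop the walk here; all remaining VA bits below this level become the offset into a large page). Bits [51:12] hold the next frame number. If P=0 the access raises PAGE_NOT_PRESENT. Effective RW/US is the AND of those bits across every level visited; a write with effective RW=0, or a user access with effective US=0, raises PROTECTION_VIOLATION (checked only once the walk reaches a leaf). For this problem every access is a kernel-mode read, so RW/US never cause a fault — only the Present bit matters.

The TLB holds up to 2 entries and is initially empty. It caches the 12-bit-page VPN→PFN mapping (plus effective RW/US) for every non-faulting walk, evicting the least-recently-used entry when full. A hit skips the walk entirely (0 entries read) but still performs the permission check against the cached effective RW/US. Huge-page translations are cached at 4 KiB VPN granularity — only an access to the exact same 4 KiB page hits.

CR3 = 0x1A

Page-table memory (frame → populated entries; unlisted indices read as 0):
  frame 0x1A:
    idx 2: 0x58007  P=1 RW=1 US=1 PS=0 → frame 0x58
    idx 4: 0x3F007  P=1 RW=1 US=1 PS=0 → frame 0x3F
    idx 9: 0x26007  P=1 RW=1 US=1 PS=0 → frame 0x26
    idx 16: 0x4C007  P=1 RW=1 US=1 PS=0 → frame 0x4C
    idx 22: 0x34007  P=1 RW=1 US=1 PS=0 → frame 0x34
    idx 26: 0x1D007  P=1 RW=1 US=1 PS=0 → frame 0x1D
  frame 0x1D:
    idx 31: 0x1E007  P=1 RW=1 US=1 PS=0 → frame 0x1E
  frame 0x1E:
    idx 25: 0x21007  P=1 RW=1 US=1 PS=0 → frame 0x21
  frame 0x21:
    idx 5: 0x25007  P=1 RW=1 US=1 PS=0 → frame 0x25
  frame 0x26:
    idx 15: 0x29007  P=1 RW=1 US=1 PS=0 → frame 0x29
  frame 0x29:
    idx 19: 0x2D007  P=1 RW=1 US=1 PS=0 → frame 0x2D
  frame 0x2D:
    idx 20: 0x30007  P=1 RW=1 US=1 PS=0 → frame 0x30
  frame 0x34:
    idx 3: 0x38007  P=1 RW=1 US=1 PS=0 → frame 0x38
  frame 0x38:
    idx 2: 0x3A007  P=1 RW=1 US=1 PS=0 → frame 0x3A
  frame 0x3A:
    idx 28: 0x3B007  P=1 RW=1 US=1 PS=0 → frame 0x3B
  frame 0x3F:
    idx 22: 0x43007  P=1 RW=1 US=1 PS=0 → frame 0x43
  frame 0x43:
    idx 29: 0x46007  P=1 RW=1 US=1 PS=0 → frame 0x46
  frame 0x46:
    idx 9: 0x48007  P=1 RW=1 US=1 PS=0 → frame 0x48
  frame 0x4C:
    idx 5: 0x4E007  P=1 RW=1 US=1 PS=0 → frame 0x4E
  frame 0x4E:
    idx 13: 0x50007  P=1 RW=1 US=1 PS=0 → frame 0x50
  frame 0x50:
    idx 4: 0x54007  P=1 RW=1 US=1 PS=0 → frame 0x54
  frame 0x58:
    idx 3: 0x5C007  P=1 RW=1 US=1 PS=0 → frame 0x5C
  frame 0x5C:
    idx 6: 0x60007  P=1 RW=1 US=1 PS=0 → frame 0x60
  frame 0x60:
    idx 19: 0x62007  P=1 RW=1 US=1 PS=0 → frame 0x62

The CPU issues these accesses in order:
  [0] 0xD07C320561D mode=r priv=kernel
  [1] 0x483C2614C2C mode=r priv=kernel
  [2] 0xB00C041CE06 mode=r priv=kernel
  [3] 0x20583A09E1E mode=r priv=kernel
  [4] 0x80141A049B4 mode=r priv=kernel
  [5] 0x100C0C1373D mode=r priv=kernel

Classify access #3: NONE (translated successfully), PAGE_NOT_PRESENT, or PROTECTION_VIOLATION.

Trace:
#0 VA=0xD07C320561D (r,kernel):
  [0] read 0x1A idx=26: raw=0x1D007 flags P=1 W=1 U=1 S=0
  [1] read 0x1D idx=31: raw=0x1E007 flags P=1 W=1 U=1 S=0
  [2] read 0x1E idx=25: raw=0x21007 flags P=1 W=1 U=1 S=0
  [3] read 0x21 idx=5: raw=0x25007 flags P=1 W=1 U=1 S=0
  → PA=0x2561D  (4 entries read)
#1 VA=0x483C2614C2C (r,kernel):
  [0] read 0x1A idx=9: raw=0x26007 flags P=1 W=1 U=1 S=0
  [1] read 0x26 idx=15: raw=0x29007 flags P=1 W=1 U=1 S=0
  [2] read 0x29 idx=19: raw=0x2D007 flags P=1 W=1 U=1 S=0
  [3] read 0x2D idx=20: raw=0x30007 flags P=1 W=1 U=1 S=0
  → PA=0x30C2C  (4 entries read)
#2 VA=0xB00C041CE06 (r,kernel):
  [0] read 0x1A idx=22: raw=0x34007 flags P=1 W=1 U=1 S=0
  [1] read 0x34 idx=3: raw=0x38007 flags P=1 W=1 U=1 S=0
  [2] read 0x38 idx=2: raw=0x3A007 flags P=1 W=1 U=1 S=0
  [3] read 0x3A idx=28: raw=0x3B007 flags P=1 W=1 U=1 S=0
  → PA=0x3BE06  (4 entries read)
#3 VA=0x20583A09E1E (r,kernel):
  [0] read 0x1A idx=4: raw=0x3F007 flags P=1 W=1 U=1 S=0
  [1] read 0x3F idx=22: raw=0x43007 flags P=1 W=1 U=1 S=0
  [2] read 0x43 idx=29: raw=0x46007 flags P=1 W=1 U=1 S=0
  [3] read 0x46 idx=9: raw=0x48007 flags P=1 W=1 U=1 S=0
  → PA=0x48E1E  (4 entries read)
#4 VA=0x80141A049B4 (r,kernel):
  [0] read 0x1A idx=16: raw=0x4C007 flags P=1 W=1 U=1 S=0
  [1] read 0x4C idx=5: raw=0x4E007 flags P=1 W=1 U=1 S=0
  [2] read 0x4E idx=13: raw=0x50007 flags P=1 W=1 U=1 S=0
  [3] read 0x50 idx=4: raw=0x54007 flags P=1 W=1 U=1 S=0
  → PA=0x549B4  (4 entries read)
#5 VA=0x100C0C1373D (r,kernel):
  [0] read 0x1A idx=2: raw=0x58007 flags P=1 W=1 U=1 S=0
  [1] read 0x58 idx=3: raw=0x5C007 flags P=1 W=1 U=1 S=0
  [2] read 0x5C idx=6: raw=0x60007 flags P=1 W=1 U=1 S=0
  [3] read 0x60 idx=19: raw=0x62007 flags P=1 W=1 U=1 S=0
  → PA=0x6273D  (4 entries read)

Access #3 fault: NONE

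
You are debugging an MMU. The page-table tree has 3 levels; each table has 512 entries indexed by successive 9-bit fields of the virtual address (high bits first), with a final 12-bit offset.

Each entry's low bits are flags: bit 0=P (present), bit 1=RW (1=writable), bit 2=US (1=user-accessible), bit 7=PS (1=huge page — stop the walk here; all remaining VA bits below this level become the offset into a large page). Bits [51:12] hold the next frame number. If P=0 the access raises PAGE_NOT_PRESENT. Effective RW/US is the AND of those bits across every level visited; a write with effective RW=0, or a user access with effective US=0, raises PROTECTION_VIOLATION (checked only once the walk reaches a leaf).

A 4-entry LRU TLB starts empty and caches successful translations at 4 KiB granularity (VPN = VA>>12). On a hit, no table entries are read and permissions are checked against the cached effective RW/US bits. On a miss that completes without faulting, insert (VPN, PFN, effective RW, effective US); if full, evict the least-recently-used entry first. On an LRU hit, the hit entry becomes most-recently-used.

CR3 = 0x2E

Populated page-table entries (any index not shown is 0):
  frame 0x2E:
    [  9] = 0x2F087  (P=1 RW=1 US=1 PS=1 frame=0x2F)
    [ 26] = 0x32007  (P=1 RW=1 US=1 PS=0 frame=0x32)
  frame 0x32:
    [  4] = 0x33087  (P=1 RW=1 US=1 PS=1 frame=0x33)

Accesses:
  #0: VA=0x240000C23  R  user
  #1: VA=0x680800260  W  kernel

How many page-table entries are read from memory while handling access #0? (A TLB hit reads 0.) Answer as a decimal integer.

Trace:
#0 VA=0x240000C23 (r,user):
  lvl0: tbl 0x2E, slot 9 ⇒ 0x2F087 (P1/RW1/US1/PS1)
  → PA=0x2FC23 (huge @L0)  (1 entries read)
#1 VA=0x680800260 (w,kernel):
  lvl0: tbl 0x2E, slot 26 ⇒ 0x32007 (P1/RW1/US1/PS0)
  lvl1: tbl 0x32, slot 4 ⇒ 0x33087 (P1/RW1/US1/PS1)
  → PA=0x33260 (huge @L1)  (2 entries read)

Entries read for #0: 1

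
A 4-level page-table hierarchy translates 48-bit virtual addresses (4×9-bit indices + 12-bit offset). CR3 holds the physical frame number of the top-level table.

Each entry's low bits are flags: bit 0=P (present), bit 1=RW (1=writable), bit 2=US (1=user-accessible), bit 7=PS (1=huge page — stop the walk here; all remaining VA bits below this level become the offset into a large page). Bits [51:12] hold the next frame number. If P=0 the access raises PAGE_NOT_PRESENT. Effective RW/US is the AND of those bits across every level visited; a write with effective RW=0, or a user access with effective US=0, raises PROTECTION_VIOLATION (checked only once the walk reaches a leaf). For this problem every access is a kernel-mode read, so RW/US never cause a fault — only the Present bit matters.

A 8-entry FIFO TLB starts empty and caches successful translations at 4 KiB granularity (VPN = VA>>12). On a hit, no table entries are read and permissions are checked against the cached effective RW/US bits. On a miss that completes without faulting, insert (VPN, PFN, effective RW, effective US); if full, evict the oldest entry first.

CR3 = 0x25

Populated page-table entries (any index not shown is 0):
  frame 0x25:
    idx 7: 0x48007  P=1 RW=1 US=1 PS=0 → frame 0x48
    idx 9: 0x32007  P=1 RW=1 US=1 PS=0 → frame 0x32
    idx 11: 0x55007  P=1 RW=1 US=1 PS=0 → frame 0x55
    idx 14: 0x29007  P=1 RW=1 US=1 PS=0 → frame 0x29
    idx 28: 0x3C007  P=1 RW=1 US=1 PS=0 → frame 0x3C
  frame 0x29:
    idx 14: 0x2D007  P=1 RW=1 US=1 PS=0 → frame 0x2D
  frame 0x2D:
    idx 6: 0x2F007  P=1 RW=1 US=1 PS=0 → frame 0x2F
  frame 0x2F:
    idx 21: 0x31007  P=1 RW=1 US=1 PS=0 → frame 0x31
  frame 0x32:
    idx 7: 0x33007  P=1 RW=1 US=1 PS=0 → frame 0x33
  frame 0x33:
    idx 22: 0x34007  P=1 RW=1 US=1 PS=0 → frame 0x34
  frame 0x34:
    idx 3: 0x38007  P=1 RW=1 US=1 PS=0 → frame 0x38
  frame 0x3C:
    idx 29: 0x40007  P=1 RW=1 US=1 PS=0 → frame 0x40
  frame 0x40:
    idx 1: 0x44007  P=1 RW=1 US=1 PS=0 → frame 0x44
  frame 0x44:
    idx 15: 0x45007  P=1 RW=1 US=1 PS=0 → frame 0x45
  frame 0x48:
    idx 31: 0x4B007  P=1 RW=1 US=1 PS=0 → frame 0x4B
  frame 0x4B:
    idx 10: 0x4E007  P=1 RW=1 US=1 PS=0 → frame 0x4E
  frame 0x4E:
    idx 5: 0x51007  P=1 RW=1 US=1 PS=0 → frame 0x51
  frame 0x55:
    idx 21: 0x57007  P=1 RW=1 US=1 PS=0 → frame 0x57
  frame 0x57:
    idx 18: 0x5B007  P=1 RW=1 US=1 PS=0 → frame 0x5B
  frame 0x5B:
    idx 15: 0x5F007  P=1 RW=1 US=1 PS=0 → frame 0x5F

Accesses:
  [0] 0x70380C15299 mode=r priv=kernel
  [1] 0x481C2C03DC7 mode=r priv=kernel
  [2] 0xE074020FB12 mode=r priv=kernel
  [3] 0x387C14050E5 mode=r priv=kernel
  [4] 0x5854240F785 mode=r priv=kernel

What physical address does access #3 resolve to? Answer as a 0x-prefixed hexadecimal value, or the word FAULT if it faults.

Per-access translation:
#0 VA=0x70380C15299 (r,kernel):
  L0: frame=0x25 idx=14 entry=0x29007 [P=1 RW=1 US=1 PS=0]
  L1: frame=0x29 idx=14 entry=0x2D007 [P=1 RW=1 US=1 PS=0]
  L2: frame=0x2D idx=6 entry=0x2F007 [P=1 RW=1 US=1 PS=0]
  L3: frame=0x2F idx=21 entry=0x31007 [P=1 RW=1 US=1 PS=0]
  ⇒ phys 0x31299  [4 reads]
#1 VA=0x481C2C03DC7 (r,kernel):
  L0: frame=0x25 idx=9 entry=0x32007 [P=1 RW=1 US=1 PS=0]
  L1: frame=0x32 idx=7 entry=0x33007 [P=1 RW=1 US=1 PS=0]
  L2: frame=0x33 idx=22 entry=0x34007 [P=1 RW=1 US=1 PS=0]
  L3: frame=0x34 idx=3 entry=0x38007 [P=1 RW=1 US=1 PS=0]
  ⇒ phys 0x38DC7  [4 reads]
#2 VA=0xE074020FB12 (r,kernel):
  L0: frame=0x25 idx=28 entry=0x3C007 [P=1 RW=1 US=1 PS=0]
  L1: frame=0x3C idx=29 entry=0x40007 [P=1 RW=1 US=1 PS=0]
  L2: frame=0x40 idx=1 entry=0x44007 [P=1 RW=1 US=1 PS=0]
  L3: frame=0x44 idx=15 entry=0x45007 [P=1 RW=1 US=1 PS=0]
  ⇒ phys 0x45B12  [4 reads]
#3 VA=0x387C14050E5 (r,kernel):
  L0: frame=0x25 idx=7 entry=0x48007 [P=1 RW=1 US=1 PS=0]
  L1: frame=0x48 idx=31 entry=0x4B007 [P=1 RW=1 US=1 PS=0]
  L2: frame=0x4B idx=10 entry=0x4E007 [P=1 RW=1 US=1 PS=0]
  L3: frame=0x4E idx=5 entry=0x51007 [P=1 RW=1 US=1 PS=0]
  ⇒ phys 0x510E5  [4 reads]
#4 VA=0x5854240F785 (r,kernel):
  L0: frame=0x25 idx=11 entry=0x55007 [P=1 RW=1 US=1 PS=0]
  L1: frame=0x55 idx=21 entry=0x57007 [P=1 RW=1 US=1 PS=0]
  L2: frame=0x57 idx=18 entry=0x5B007 [P=1 RW=1 US=1 PS=0]
  L3: frame=0x5B idx=15 entry=0x5F007 [P=1 RW=1 US=1 PS=0]
  ⇒ phys 0x5F785  [4 reads]

Access #3 PA: 0x510E5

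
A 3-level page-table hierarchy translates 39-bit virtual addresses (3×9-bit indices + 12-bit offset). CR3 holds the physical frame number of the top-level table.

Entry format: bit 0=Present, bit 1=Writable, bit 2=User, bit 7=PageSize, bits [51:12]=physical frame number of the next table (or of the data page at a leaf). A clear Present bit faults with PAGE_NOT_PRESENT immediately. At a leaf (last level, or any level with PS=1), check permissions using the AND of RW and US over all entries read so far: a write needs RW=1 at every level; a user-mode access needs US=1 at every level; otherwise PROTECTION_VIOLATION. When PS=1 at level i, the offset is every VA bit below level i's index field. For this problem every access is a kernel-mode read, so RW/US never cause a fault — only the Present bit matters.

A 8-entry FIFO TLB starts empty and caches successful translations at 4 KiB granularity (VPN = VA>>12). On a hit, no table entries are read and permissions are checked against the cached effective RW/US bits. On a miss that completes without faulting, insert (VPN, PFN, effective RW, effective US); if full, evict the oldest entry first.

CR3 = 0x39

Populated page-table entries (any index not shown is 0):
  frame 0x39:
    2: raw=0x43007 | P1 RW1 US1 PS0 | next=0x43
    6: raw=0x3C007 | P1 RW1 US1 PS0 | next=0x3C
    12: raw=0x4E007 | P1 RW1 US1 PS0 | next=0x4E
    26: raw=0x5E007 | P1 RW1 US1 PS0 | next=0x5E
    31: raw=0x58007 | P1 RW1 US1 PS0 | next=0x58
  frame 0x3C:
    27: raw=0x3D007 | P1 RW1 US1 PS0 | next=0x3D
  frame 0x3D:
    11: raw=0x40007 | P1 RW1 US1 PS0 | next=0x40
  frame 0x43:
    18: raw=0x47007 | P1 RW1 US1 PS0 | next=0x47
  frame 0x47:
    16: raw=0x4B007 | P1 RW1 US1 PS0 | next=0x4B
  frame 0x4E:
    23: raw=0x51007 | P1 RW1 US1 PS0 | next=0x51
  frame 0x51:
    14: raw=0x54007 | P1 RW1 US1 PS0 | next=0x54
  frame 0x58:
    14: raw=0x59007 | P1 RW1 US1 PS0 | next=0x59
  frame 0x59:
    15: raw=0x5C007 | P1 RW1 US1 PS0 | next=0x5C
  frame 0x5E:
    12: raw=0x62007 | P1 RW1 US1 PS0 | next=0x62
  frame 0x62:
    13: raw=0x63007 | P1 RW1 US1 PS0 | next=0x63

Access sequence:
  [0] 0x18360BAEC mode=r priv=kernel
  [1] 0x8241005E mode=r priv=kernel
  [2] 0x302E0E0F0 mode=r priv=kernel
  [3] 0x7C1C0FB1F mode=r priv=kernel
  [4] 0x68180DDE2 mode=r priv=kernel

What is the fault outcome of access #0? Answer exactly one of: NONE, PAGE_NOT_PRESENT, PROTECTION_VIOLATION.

Per-access translation:
#0 VA=0x18360BAEC (r,kernel):
  L0 @0x39[6] → 0x3C007  P=1,RW=1,US=1,PS=0
  L1 @0x3C[27] → 0x3D007  P=1,RW=1,US=1,PS=0
  L2 @0x3D[11] → 0x40007  P=1,RW=1,US=1,PS=0
  ✓ 0x40AEC  — 3 lookups
#1 VA=0x8241005E (r,kernel):
  L0 @0x39[2] → 0x43007  P=1,RW=1,US=1,PS=0
  L1 @0x43[18] → 0x47007  P=1,RW=1,US=1,PS=0
  L2 @0x47[16] → 0x4B007  P=1,RW=1,US=1,PS=0
  ✓ 0x4B05E  — 3 lookups
#2 VA=0x302E0E0F0 (r,kernel):
  L0 @0x39[12] → 0x4E007  P=1,RW=1,US=1,PS=0
  L1 @0x4E[23] → 0x51007  P=1,RW=1,US=1,PS=0
  L2 @0x51[14] → 0x54007  P=1,RW=1,US=1,PS=0
  ✓ 0x540F0  — 3 lookups
#3 VA=0x7C1C0FB1F (r,kernel):
  L0 @0x39[31] → 0x58007  P=1,RW=1,US=1,PS=0
  L1 @0x58[14] → 0x59007  P=1,RW=1,US=1,PS=0
  L2 @0x59[15] → 0x5C007  P=1,RW=1,US=1,PS=0
  ✓ 0x5CB1F  — 3 lookups
#4 VA=0x68180DDE2 (r,kernel):
  L0 @0x39[26] → 0x5E007  P=1,RW=1,US=1,PS=0
  L1 @0x5E[12] → 0x62007  P=1,RW=1,US=1,PS=0
  L2 @0x62[13] → 0x63007  P=1,RW=1,US=1,PS=0
  ✓ 0x63DE2  — 3 lookups

Access #0 fault: NONE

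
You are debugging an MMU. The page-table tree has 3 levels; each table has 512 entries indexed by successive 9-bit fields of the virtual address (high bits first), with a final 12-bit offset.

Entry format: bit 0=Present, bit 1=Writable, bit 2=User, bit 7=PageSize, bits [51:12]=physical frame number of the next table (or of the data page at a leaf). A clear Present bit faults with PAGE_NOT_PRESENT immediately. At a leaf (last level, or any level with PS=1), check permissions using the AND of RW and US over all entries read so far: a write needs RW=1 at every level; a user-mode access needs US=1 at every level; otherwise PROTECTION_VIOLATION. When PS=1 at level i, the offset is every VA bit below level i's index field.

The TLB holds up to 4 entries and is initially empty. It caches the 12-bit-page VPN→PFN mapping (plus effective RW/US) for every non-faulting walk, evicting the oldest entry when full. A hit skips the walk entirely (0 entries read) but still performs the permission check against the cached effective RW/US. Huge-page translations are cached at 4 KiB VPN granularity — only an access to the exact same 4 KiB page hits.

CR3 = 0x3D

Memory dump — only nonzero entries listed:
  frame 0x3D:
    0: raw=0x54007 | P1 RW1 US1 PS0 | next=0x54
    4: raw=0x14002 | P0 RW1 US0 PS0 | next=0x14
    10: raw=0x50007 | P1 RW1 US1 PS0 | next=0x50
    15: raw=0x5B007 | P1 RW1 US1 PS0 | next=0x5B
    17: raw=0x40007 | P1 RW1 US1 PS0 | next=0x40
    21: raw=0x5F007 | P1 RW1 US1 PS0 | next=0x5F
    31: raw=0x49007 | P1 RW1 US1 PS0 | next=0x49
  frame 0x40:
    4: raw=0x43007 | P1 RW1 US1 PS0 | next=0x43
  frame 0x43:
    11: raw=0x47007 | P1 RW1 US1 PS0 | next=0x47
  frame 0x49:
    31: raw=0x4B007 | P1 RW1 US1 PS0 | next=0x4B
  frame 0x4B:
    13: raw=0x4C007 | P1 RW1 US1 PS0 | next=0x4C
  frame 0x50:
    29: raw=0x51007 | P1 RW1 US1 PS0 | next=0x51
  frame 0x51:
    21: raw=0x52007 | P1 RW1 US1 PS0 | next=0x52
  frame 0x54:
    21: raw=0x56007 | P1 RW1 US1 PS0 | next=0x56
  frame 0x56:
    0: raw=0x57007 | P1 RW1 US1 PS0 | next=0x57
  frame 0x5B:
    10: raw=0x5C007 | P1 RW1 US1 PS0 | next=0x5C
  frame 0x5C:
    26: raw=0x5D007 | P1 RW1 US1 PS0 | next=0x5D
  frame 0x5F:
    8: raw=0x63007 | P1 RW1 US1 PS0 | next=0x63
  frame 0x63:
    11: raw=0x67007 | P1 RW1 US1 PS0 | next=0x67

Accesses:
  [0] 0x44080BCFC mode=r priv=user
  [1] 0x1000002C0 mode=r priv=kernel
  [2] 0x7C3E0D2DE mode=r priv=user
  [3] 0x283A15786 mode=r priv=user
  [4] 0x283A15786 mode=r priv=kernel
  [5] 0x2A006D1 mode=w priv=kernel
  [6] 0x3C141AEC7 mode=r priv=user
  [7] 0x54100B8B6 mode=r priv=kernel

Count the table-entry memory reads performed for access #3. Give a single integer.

Trace:
#0 VA=0x44080BCFC (r,user):
  lvl0: tbl 0x3D, slot 17 ⇒ 0x40007 (P1/RW1/US1/PS0)
  lvl1: tbl 0x40, slot 4 ⇒ 0x43007 (P1/RW1/US1/PS0)
  lvl2: tbl 0x43, slot 11 ⇒ 0x47007 (P1/RW1/US1/PS0)
  ✓ 0x47CFC  — 3 lookups
#1 VA=0x1000002C0 (r,kernel):
  lvl0: tbl 0x3D, slot 4 ⇒ 0x14002 (P0/RW1/US0/PS0)
  ✗ PAGE_NOT_PRESENT  [1 reads]
#2 VA=0x7C3E0D2DE (r,user):
  lvl0: tbl 0x3D, slot 31 ⇒ 0x49007 (P1/RW1/US1/PS0)
  lvl1: tbl 0x49, slot 31 ⇒ 0x4B007 (P1/RW1/US1/PS0)
  lvl2: tbl 0x4B, slot 13 ⇒ 0x4C007 (P1/RW1/US1/PS0)
  ✓ 0x4C2DE  — 3 lookups
#3 VA=0x283A15786 (r,user):
  lvl0: tbl 0x3D, slot 10 ⇒ 0x50007 (P1/RW1/US1/PS0)
  lvl1: tbl 0x50, slot 29 ⇒ 0x51007 (P1/RW1/US1/PS0)
  lvl2: tbl 0x51, slot 21 ⇒ 0x52007 (P1/RW1/US1/PS0)
  ✓ 0x52786  — 3 lookups
#4 VA=0x283A15786 (r,kernel):
  TLB hit vpn=0x283A15 → PA=0x52786
#5 VA=0x2A006D1 (w,kernel):
  lvl0: tbl 0x3D, slot 0 ⇒ 0x54007 (P1/RW1/US1/PS0)
  lvl1: tbl 0x54, slot 21 ⇒ 0x56007 (P1/RW1/US1/PS0)
  lvl2: tbl 0x56, slot 0 ⇒ 0x57007 (P1/RW1/US1/PS0)
  ✓ 0x576D1  — 3 lookups
#6 VA=0x3C141AEC7 (r,user):
  lvl0: tbl 0x3D, slot 15 ⇒ 0x5B007 (P1/RW1/US1/PS0)
  lvl1: tbl 0x5B, slot 10 ⇒ 0x5C007 (P1/RW1/US1/PS0)
  lvl2: tbl 0x5C, slot 26 ⇒ 0x5D007 (P1/RW1/US1/PS0)
  ✓ 0x5DEC7  — 3 lookups
#7 VA=0x54100B8B6 (r,kernel):
  lvl0: tbl 0x3D, slot 21 ⇒ 0x5F007 (P1/RW1/US1/PS0)
  lvl1: tbl 0x5F, slot 8 ⇒ 0x63007 (P1/RW1/US1/PS0)
  lvl2: tbl 0x63, slot 11 ⇒ 0x67007 (P1/RW1/US1/PS0)
  ✓ 0x678B6  — 3 lookups

Entries read for #3: 3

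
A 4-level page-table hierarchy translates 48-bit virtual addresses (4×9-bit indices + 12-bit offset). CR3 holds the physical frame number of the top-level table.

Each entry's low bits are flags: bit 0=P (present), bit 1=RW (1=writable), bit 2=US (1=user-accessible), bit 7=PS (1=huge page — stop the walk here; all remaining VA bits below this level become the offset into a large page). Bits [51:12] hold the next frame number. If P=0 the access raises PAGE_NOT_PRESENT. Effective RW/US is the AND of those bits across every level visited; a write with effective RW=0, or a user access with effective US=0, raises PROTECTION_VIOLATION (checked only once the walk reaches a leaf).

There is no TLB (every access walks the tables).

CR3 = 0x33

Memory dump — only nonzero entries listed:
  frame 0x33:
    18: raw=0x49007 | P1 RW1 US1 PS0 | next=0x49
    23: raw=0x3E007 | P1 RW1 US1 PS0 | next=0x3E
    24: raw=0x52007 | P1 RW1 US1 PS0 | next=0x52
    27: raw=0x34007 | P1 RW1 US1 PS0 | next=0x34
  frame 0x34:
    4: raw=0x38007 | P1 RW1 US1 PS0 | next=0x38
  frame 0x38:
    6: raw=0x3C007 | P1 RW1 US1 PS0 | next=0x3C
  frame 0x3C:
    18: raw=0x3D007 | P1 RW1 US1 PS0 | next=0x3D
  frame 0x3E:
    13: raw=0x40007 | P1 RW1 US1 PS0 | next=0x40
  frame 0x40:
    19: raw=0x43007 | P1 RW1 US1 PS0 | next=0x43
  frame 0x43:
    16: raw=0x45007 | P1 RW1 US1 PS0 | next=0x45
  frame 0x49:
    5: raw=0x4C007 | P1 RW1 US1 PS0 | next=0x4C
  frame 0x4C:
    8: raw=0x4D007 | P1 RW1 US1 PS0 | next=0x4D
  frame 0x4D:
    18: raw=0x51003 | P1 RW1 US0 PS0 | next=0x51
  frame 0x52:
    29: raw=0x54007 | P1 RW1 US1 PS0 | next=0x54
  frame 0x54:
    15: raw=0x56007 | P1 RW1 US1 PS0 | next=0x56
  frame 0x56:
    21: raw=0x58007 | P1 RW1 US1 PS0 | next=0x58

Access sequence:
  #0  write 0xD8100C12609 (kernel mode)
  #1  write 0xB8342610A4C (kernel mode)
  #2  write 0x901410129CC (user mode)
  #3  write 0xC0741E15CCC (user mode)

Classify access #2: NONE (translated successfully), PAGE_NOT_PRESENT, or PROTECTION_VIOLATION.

Walk each access:
#0 VA=0xD8100C12609 (w,kernel):
  L0: frame=0x33 idx=27 entry=0x34007 [P=1 RW=1 US=1 PS=0]
  L1: frame=0x34 idx=4 entry=0x38007 [P=1 RW=1 US=1 PS=0]
  L2: frame=0x38 idx=6 entry=0x3C007 [P=1 RW=1 US=1 PS=0]
  L3: frame=0x3C idx=18 entry=0x3D007 [P=1 RW=1 US=1 PS=0]
  ✓ 0x3D609  — 4 lookups
#1 VA=0xB8342610A4C (w,kernel):
  L0: frame=0x33 idx=23 entry=0x3E007 [P=1 RW=1 US=1 PS=0]
  L1: frame=0x3E idx=13 entry=0x40007 [P=1 RW=1 US=1 PS=0]
  L2: frame=0x40 idx=19 entry=0x43007 [P=1 RW=1 US=1 PS=0]
  L3: frame=0x43 idx=16 entry=0x45007 [P=1 RW=1 US=1 PS=0]
  ✓ 0x45A4C  — 4 lookups
#2 VA=0x901410129CC (w,user):
  L0: frame=0x33 idx=18 entry=0x49007 [P=1 RW=1 US=1 PS=0]
  L1: frame=0x49 idx=5 entry=0x4C007 [P=1 RW=1 US=1 PS=0]
  L2: frame=0x4C idx=8 entry=0x4D007 [P=1 RW=1 US=1 PS=0]
  L3: frame=0x4D idx=18 entry=0x51003 [P=1 RW=1 US=0 PS=0]
  → PROTECTION_VIOLATION  (4 entries read)
#3 VA=0xC0741E15CCC (w,user):
  L0: frame=0x33 idx=24 entry=0x52007 [P=1 RW=1 US=1 PS=0]
  L1: frame=0x52 idx=29 entry=0x54007 [P=1 RW=1 US=1 PS=0]
  L2: frame=0x54 idx=15 entry=0x56007 [P=1 RW=1 US=1 PS=0]
  L3: frame=0x56 idx=21 entry=0x58007 [P=1 RW=1 US=1 PS=0]
  ✓ 0x58CCC  — 4 lookups

Access #2 fault: PROTECTION_VIOLATION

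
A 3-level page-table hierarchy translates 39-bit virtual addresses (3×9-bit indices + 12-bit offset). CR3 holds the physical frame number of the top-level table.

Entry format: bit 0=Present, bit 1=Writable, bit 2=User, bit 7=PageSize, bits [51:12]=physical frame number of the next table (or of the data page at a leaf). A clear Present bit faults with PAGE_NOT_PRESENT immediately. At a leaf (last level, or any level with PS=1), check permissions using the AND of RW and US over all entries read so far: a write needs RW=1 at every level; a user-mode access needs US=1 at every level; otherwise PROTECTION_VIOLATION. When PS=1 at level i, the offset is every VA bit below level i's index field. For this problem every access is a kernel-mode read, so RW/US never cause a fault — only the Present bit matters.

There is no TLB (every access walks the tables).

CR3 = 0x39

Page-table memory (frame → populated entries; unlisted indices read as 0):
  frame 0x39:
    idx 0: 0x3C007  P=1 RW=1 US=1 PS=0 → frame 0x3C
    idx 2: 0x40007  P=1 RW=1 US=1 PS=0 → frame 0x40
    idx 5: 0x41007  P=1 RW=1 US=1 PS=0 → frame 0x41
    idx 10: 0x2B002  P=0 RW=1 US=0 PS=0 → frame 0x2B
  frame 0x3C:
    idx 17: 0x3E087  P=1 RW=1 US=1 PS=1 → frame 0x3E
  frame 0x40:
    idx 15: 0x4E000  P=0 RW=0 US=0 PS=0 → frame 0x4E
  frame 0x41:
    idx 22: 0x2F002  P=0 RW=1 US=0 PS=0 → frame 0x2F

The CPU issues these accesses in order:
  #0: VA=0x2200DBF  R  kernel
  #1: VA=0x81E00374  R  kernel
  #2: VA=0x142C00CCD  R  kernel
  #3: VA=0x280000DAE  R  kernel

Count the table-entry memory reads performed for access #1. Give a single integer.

Trace:
#0 VA=0x2200DBF (r,kernel):
  L0: frame=0x39 idx=0 entry=0x3C007 [P=1 RW=1 US=1 PS=0]
  L1: frame=0x3C idx=17 entry=0x3E087 [P=1 RW=1 US=1 PS=1]
  → PA=0x3EDBF (huge @L1)  (2 entries read)
#1 VA=0x81E00374 (r,kernel):
  L0: frame=0x39 idx=2 entry=0x40007 [P=1 RW=1 US=1 PS=0]
  L1: frame=0x40 idx=15 entry=0x4E000 [P=0 RW=0 US=0 PS=0]
  ⇒ fault: PAGE_NOT_PRESENT  — 2 lookups
#2 VA=0x142C00CCD (r,kernel):
  L0: frame=0x39 idx=5 entry=0x41007 [P=1 RW=1 US=1 PS=0]
  L1: frame=0x41 idx=22 entry=0x2F002 [P=0 RW=1 US=0 PS=0]
  ⇒ fault: PAGE_NOT_PRESENT  — 2 lookups
#3 VA=0x280000DAE (r,kernel):
  L0: frame=0x39 idx=10 entry=0x2B002 [P=0 RW=1 US=0 PS=0]
  ⇒ fault: PAGE_NOT_PRESENT  — 1 lookups

Entries read for #1: 2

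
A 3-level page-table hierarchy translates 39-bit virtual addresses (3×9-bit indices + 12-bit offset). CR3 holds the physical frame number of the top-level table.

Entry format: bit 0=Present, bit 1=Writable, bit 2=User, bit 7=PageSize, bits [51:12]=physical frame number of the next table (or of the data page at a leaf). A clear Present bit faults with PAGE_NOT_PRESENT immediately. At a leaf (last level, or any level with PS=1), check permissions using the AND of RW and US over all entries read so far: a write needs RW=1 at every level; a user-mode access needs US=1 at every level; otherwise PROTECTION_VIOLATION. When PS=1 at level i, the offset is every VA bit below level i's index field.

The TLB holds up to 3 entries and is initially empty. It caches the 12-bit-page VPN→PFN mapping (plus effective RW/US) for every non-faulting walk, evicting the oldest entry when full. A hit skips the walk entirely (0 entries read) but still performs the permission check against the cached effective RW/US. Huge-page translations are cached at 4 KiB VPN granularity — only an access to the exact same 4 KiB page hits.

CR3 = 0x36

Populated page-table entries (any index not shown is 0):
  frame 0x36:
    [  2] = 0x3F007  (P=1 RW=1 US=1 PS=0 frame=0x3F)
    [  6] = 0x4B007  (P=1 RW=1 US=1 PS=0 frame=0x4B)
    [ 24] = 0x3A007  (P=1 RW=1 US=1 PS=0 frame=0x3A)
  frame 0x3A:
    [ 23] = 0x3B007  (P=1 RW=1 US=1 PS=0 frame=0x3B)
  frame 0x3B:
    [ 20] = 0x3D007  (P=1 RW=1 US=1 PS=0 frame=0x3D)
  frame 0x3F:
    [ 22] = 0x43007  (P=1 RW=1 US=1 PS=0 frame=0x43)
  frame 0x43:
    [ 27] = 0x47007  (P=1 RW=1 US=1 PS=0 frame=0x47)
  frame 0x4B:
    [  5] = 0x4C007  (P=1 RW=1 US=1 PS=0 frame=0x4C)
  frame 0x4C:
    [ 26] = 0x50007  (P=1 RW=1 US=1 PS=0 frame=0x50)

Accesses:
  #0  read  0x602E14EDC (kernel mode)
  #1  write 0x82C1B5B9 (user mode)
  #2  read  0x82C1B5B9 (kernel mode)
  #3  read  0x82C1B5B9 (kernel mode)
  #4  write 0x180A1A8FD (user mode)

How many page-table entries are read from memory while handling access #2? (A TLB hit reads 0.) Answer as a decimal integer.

Per-access translation:
#0 VA=0x602E14EDC (r,kernel):
  L0: frame=0x36 idx=24 entry=0x3A007 [P=1 RW=1 US=1 PS=0]
  L1: frame=0x3A idx=23 entry=0x3B007 [P=1 RW=1 US=1 PS=0]
  L2: frame=0x3B idx=20 entry=0x3D007 [P=1 RW=1 US=1 PS=0]
  → PA=0x3DEDC  (3 entries read)
#1 VA=0x82C1B5B9 (w,user):
  L0: frame=0x36 idx=2 entry=0x3F007 [P=1 RW=1 US=1 PS=0]
  L1: frame=0x3F idx=22 entry=0x43007 [P=1 RW=1 US=1 PS=0]
  L2: frame=0x43 idx=27 entry=0x47007 [P=1 RW=1 US=1 PS=0]
  → PA=0x475B9  (3 entries read)
#2 VA=0x82C1B5B9 (r,kernel):
  TLB hit vpn=0x82C1B → PA=0x475B9
#3 VA=0x82C1B5B9 (r,kernel):
  TLB hit vpn=0x82C1B → PA=0x475B9
#4 VA=0x180A1A8FD (w,user):
  L0: frame=0x36 idx=6 entry=0x4B007 [P=1 RW=1 US=1 PS=0]
  L1: frame=0x4B idx=5 entry=0x4C007 [P=1 RW=1 US=1 PS=0]
  L2: frame=0x4C idx=26 entry=0x50007 [P=1 RW=1 US=1 PS=0]
  → PA=0x508FD  (3 entries read)

Entries read for #2: 0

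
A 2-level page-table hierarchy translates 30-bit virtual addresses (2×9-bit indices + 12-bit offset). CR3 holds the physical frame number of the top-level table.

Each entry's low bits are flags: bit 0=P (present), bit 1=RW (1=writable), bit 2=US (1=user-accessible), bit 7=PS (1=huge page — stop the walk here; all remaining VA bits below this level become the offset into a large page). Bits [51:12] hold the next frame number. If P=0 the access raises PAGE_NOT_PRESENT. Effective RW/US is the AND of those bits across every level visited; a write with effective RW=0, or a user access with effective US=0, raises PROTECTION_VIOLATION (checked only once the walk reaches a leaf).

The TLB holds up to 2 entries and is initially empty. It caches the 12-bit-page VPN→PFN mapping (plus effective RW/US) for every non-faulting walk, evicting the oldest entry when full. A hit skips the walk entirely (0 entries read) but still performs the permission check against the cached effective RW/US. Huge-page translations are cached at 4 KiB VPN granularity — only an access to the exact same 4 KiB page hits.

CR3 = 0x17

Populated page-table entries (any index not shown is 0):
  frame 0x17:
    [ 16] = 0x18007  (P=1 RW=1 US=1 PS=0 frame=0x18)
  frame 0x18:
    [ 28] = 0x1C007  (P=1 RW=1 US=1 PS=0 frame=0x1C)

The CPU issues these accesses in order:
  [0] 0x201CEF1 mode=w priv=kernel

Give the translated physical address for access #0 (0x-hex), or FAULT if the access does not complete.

Walk each access:
#0 VA=0x201CEF1 (w,kernel):
  L0 @0x17[16] → 0x18007  P=1,RW=1,US=1,PS=0
  L1 @0x18[28] → 0x1C007  P=1,RW=1,US=1,PS=0
  ⇒ phys 0x1CEF1  [2 reads]

Access #0 PA: 0x1CEF1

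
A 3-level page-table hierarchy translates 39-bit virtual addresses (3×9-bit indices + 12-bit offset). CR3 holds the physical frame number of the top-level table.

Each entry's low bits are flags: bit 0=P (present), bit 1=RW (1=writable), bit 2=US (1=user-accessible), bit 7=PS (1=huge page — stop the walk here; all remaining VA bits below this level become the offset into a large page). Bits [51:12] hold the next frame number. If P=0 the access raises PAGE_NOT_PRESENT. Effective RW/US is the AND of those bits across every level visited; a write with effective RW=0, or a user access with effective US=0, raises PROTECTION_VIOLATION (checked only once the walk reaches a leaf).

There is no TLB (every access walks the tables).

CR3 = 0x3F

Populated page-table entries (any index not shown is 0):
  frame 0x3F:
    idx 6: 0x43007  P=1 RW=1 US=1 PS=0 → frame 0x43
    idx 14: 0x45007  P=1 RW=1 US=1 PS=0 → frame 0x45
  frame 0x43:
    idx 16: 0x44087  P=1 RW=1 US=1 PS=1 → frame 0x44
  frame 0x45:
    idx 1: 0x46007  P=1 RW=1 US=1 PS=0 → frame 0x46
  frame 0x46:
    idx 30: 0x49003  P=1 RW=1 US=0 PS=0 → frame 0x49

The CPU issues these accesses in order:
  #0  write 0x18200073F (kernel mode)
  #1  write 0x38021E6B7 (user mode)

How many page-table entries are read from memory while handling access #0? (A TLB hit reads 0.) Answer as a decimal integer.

Walk each access:
#0 VA=0x18200073F (w,kernel):
  L0: frame=0x3F idx=6 entry=0x43007 [P=1 RW=1 US=1 PS=0]
  L1: frame=0x43 idx=16 entry=0x44087 [P=1 RW=1 US=1 PS=1]
  ⇒ phys 0x4473F (huge @L1)  [2 reads]
#1 VA=0x38021E6B7 (w,user):
  L0: frame=0x3F idx=14 entry=0x45007 [P=1 RW=1 US=1 PS=0]
  L1: frame=0x45 idx=1 entry=0x46007 [P=1 RW=1 US=1 PS=0]
  L2: frame=0x46 idx=30 entry=0x49003 [P=1 RW=1 US=0 PS=0]
  ✗ PROTECTION_VIOLATION  [3 reads]

Entries read for #0: 2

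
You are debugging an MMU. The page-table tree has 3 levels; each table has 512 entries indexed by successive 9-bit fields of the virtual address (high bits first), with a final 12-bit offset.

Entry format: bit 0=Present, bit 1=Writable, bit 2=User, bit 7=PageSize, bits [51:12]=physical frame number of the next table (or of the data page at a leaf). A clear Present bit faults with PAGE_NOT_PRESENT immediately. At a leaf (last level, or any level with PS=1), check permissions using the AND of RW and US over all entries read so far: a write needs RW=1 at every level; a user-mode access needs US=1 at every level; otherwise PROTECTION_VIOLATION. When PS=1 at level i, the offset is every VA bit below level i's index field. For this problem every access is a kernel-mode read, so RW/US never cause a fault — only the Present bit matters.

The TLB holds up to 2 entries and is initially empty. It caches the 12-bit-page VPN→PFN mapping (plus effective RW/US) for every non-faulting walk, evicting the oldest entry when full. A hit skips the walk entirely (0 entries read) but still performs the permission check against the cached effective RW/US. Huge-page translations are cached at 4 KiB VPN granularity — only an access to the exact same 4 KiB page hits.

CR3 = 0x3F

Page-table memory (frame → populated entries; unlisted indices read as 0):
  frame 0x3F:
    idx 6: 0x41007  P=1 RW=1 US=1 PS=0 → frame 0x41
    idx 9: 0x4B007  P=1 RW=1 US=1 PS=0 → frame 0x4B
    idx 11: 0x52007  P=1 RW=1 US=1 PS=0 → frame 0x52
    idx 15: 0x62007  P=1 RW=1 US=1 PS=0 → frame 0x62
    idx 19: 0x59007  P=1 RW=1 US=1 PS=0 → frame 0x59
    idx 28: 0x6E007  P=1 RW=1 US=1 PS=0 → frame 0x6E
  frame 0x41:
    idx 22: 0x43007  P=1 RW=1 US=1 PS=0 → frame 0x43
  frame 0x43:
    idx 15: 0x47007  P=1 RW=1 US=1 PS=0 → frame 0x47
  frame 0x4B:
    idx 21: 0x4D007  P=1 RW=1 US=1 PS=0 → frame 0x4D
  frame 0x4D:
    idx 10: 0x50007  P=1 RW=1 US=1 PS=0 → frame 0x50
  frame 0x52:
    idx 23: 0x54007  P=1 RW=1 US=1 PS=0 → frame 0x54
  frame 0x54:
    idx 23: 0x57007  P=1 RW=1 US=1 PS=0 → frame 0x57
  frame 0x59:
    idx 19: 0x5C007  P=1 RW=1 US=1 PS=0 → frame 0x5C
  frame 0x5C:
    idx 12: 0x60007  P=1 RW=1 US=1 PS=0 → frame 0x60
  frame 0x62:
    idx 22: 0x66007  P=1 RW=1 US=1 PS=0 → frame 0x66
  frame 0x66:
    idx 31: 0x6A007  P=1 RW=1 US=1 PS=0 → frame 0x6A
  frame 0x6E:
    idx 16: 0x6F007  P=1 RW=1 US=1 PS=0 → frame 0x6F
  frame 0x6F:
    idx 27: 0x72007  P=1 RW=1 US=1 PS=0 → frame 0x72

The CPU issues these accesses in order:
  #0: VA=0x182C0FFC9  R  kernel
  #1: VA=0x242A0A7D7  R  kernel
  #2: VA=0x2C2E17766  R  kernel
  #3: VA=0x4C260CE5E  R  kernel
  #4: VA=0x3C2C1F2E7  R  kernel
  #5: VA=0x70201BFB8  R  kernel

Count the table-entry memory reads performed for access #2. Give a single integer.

Per-access translation:
#0 VA=0x182C0FFC9 (r,kernel):
  L0: frame=0x3F idx=6 entry=0x41007 [P=1 RW=1 US=1 PS=0]
  L1: frame=0x41 idx=22 entry=0x43007 [P=1 RW=1 US=1 PS=0]
  L2: frame=0x43 idx=15 entry=0x47007 [P=1 RW=1 US=1 PS=0]
  ✓ 0x47FC9  — 3 lookups
#1 VA=0x242A0A7D7 (r,kernel):
  L0: frame=0x3F idx=9 entry=0x4B007 [P=1 RW=1 US=1 PS=0]
  L1: frame=0x4B idx=21 entry=0x4D007 [P=1 RW=1 US=1 PS=0]
  L2: frame=0x4D idx=10 entry=0x50007 [P=1 RW=1 US=1 PS=0]
  ✓ 0x507D7  — 3 lookups
#2 VA=0x2C2E17766 (r,kernel):
  L0: frame=0x3F idx=11 entry=0x52007 [P=1 RW=1 US=1 PS=0]
  L1: frame=0x52 idx=23 entry=0x54007 [P=1 RW=1 US=1 PS=0]
  L2: frame=0x54 idx=23 entry=0x57007 [P=1 RW=1 US=1 PS=0]
  ✓ 0x57766  — 3 lookups
#3 VA=0x4C260CE5E (r,kernel):
  L0: frame=0x3F idx=19 entry=0x59007 [P=1 RW=1 US=1 PS=0]
  L1: frame=0x59 idx=19 entry=0x5C007 [P=1 RW=1 US=1 PS=0]
  L2: frame=0x5C idx=12 entry=0x60007 [P=1 RW=1 US=1 PS=0]
  ✓ 0x60E5E  — 3 lookups
#4 VA=0x3C2C1F2E7 (r,kernel):
  L0: frame=0x3F idx=15 entry=0x62007 [P=1 RW=1 US=1 PS=0]
  L1: frame=0x62 idx=22 entry=0x66007 [P=1 RW=1 US=1 PS=0]
  L2: frame=0x66 idx=31 entry=0x6A007 [P=1 RW=1 US=1 PS=0]
  ✓ 0x6A2E7  — 3 lookups
#5 VA=0x70201BFB8 (r,kernel):
  L0: frame=0x3F idx=28 entry=0x6E007 [P=1 RW=1 US=1 PS=0]
  L1: frame=0x6E idx=16 entry=0x6F007 [P=1 RW=1 US=1 PS=0]
  L2: frame=0x6F idx=27 entry=0x72007 [P=1 RW=1 US=1 PS=0]
  ✓ 0x72FB8  — 3 lookups

Entries read for #2: 3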